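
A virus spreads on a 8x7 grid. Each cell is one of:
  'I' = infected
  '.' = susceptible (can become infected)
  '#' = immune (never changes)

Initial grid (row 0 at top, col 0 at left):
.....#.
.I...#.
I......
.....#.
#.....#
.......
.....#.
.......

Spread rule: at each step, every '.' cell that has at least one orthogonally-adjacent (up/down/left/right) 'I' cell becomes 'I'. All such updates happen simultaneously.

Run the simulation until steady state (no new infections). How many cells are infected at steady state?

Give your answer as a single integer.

Step 0 (initial): 2 infected
Step 1: +5 new -> 7 infected
Step 2: +5 new -> 12 infected
Step 3: +5 new -> 17 infected
Step 4: +5 new -> 22 infected
Step 5: +6 new -> 28 infected
Step 6: +6 new -> 34 infected
Step 7: +7 new -> 41 infected
Step 8: +4 new -> 45 infected
Step 9: +2 new -> 47 infected
Step 10: +2 new -> 49 infected
Step 11: +1 new -> 50 infected
Step 12: +0 new -> 50 infected

Answer: 50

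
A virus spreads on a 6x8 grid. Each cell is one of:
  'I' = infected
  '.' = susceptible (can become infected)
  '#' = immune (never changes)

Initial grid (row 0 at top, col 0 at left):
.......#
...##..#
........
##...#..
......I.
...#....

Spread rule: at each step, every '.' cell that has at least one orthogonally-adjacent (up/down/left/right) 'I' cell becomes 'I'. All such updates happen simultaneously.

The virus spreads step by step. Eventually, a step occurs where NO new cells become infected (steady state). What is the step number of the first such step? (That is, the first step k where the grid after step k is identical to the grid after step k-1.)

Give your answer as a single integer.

Step 0 (initial): 1 infected
Step 1: +4 new -> 5 infected
Step 2: +5 new -> 10 infected
Step 3: +6 new -> 16 infected
Step 4: +5 new -> 21 infected
Step 5: +5 new -> 26 infected
Step 6: +4 new -> 30 infected
Step 7: +4 new -> 34 infected
Step 8: +3 new -> 37 infected
Step 9: +2 new -> 39 infected
Step 10: +1 new -> 40 infected
Step 11: +0 new -> 40 infected

Answer: 11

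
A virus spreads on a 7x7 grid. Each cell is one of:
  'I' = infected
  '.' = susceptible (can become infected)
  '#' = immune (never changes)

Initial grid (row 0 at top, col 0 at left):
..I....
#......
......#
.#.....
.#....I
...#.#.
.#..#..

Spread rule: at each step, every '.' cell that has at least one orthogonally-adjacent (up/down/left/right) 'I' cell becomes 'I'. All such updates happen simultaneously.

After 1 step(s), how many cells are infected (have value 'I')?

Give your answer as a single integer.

Answer: 8

Derivation:
Step 0 (initial): 2 infected
Step 1: +6 new -> 8 infected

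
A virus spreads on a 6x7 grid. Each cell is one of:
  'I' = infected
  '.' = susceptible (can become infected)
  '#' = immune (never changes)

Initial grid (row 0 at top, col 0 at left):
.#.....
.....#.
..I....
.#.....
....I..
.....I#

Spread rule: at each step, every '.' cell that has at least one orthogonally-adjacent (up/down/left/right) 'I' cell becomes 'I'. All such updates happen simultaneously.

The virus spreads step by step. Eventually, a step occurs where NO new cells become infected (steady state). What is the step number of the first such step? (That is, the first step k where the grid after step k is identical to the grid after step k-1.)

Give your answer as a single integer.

Step 0 (initial): 3 infected
Step 1: +8 new -> 11 infected
Step 2: +10 new -> 21 infected
Step 3: +8 new -> 29 infected
Step 4: +5 new -> 34 infected
Step 5: +3 new -> 37 infected
Step 6: +1 new -> 38 infected
Step 7: +0 new -> 38 infected

Answer: 7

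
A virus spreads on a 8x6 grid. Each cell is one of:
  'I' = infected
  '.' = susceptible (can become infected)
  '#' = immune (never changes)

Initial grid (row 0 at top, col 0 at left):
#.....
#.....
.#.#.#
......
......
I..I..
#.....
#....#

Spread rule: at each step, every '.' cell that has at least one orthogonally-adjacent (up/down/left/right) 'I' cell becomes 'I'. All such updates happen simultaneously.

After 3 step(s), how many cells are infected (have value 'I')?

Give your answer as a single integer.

Answer: 27

Derivation:
Step 0 (initial): 2 infected
Step 1: +6 new -> 8 infected
Step 2: +10 new -> 18 infected
Step 3: +9 new -> 27 infected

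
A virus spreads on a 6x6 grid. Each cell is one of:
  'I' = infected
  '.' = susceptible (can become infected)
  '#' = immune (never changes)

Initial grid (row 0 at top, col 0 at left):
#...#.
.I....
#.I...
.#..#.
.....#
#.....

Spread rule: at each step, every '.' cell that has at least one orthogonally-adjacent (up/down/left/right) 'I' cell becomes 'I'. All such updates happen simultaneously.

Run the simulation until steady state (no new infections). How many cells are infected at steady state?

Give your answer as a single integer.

Step 0 (initial): 2 infected
Step 1: +6 new -> 8 infected
Step 2: +5 new -> 13 infected
Step 3: +6 new -> 19 infected
Step 4: +6 new -> 25 infected
Step 5: +3 new -> 28 infected
Step 6: +1 new -> 29 infected
Step 7: +0 new -> 29 infected

Answer: 29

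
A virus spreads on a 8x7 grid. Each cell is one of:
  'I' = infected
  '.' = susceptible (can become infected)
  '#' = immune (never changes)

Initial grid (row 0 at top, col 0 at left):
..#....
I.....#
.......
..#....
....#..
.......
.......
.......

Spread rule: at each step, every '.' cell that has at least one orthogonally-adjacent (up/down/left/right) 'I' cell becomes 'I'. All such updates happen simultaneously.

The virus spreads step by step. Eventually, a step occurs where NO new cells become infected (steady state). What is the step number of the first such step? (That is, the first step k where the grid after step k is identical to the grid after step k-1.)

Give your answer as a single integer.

Answer: 13

Derivation:
Step 0 (initial): 1 infected
Step 1: +3 new -> 4 infected
Step 2: +4 new -> 8 infected
Step 3: +4 new -> 12 infected
Step 4: +5 new -> 17 infected
Step 5: +7 new -> 24 infected
Step 6: +7 new -> 31 infected
Step 7: +6 new -> 37 infected
Step 8: +5 new -> 42 infected
Step 9: +4 new -> 46 infected
Step 10: +3 new -> 49 infected
Step 11: +2 new -> 51 infected
Step 12: +1 new -> 52 infected
Step 13: +0 new -> 52 infected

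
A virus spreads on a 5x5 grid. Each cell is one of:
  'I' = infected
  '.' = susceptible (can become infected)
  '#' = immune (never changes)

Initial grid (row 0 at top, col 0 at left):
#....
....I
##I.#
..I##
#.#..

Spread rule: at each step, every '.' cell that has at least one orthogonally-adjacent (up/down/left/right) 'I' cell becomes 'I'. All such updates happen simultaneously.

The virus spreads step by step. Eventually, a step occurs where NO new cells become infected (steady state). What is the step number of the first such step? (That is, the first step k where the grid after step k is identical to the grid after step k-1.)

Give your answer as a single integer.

Answer: 4

Derivation:
Step 0 (initial): 3 infected
Step 1: +5 new -> 8 infected
Step 2: +5 new -> 13 infected
Step 3: +2 new -> 15 infected
Step 4: +0 new -> 15 infected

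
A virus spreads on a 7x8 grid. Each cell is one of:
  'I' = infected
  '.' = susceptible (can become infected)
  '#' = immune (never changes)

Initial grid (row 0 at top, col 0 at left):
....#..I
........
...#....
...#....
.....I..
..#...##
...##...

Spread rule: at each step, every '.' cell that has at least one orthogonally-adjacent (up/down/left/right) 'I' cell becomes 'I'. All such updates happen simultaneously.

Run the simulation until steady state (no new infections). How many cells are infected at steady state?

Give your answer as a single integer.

Step 0 (initial): 2 infected
Step 1: +6 new -> 8 infected
Step 2: +10 new -> 18 infected
Step 3: +7 new -> 25 infected
Step 4: +4 new -> 29 infected
Step 5: +5 new -> 34 infected
Step 6: +6 new -> 40 infected
Step 7: +5 new -> 45 infected
Step 8: +2 new -> 47 infected
Step 9: +1 new -> 48 infected
Step 10: +0 new -> 48 infected

Answer: 48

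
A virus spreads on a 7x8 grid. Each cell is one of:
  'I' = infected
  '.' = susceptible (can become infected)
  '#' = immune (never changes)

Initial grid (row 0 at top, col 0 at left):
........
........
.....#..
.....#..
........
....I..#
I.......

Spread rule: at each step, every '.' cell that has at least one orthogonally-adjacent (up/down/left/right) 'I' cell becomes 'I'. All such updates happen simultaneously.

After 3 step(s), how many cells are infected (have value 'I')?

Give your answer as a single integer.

Step 0 (initial): 2 infected
Step 1: +6 new -> 8 infected
Step 2: +10 new -> 18 infected
Step 3: +7 new -> 25 infected

Answer: 25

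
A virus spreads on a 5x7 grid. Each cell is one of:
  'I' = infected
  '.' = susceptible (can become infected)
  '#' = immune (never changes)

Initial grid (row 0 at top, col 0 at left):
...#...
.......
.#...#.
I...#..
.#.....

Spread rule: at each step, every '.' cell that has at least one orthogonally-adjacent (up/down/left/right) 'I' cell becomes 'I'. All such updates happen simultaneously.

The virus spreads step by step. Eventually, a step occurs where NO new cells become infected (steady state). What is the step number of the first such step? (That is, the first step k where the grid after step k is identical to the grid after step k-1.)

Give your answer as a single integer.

Answer: 10

Derivation:
Step 0 (initial): 1 infected
Step 1: +3 new -> 4 infected
Step 2: +2 new -> 6 infected
Step 3: +5 new -> 11 infected
Step 4: +4 new -> 15 infected
Step 5: +4 new -> 19 infected
Step 6: +2 new -> 21 infected
Step 7: +4 new -> 25 infected
Step 8: +3 new -> 28 infected
Step 9: +2 new -> 30 infected
Step 10: +0 new -> 30 infected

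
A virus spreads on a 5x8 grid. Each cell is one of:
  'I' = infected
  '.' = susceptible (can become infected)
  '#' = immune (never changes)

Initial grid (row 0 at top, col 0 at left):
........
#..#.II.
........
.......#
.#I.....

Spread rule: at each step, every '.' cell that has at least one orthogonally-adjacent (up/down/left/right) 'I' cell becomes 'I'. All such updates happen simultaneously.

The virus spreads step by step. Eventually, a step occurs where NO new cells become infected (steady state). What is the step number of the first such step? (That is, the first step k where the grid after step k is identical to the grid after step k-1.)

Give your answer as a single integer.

Step 0 (initial): 3 infected
Step 1: +8 new -> 11 infected
Step 2: +10 new -> 21 infected
Step 3: +8 new -> 29 infected
Step 4: +5 new -> 34 infected
Step 5: +1 new -> 35 infected
Step 6: +1 new -> 36 infected
Step 7: +0 new -> 36 infected

Answer: 7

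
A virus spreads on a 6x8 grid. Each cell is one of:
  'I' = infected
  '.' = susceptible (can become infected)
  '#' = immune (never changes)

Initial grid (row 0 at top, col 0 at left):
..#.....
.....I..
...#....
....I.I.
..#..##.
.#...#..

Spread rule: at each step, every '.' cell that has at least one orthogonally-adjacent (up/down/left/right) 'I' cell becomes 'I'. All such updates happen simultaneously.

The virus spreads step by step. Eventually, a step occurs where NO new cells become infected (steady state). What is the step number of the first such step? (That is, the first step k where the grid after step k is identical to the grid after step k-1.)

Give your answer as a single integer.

Step 0 (initial): 3 infected
Step 1: +10 new -> 13 infected
Step 2: +9 new -> 22 infected
Step 3: +7 new -> 29 infected
Step 4: +6 new -> 35 infected
Step 5: +4 new -> 39 infected
Step 6: +2 new -> 41 infected
Step 7: +0 new -> 41 infected

Answer: 7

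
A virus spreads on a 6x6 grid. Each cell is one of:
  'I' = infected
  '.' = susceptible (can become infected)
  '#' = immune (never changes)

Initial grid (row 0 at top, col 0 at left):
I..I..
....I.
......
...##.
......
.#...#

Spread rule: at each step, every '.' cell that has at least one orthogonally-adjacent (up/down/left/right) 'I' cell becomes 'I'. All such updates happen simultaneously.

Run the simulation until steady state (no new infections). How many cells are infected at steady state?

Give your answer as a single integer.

Answer: 32

Derivation:
Step 0 (initial): 3 infected
Step 1: +7 new -> 10 infected
Step 2: +6 new -> 16 infected
Step 3: +4 new -> 20 infected
Step 4: +4 new -> 24 infected
Step 5: +4 new -> 28 infected
Step 6: +3 new -> 31 infected
Step 7: +1 new -> 32 infected
Step 8: +0 new -> 32 infected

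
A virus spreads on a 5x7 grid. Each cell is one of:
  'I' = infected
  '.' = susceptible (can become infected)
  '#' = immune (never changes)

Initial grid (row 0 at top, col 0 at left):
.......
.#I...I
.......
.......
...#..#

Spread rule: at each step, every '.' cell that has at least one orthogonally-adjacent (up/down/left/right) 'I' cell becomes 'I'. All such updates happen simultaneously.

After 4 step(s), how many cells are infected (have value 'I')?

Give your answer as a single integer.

Answer: 30

Derivation:
Step 0 (initial): 2 infected
Step 1: +6 new -> 8 infected
Step 2: +9 new -> 17 infected
Step 3: +8 new -> 25 infected
Step 4: +5 new -> 30 infected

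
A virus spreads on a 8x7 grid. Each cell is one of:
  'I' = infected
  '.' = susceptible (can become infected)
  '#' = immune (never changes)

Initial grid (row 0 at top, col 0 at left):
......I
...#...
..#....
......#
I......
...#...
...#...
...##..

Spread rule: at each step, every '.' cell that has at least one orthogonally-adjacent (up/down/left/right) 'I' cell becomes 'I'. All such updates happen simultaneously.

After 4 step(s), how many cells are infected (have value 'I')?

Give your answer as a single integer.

Answer: 34

Derivation:
Step 0 (initial): 2 infected
Step 1: +5 new -> 7 infected
Step 2: +8 new -> 15 infected
Step 3: +10 new -> 25 infected
Step 4: +9 new -> 34 infected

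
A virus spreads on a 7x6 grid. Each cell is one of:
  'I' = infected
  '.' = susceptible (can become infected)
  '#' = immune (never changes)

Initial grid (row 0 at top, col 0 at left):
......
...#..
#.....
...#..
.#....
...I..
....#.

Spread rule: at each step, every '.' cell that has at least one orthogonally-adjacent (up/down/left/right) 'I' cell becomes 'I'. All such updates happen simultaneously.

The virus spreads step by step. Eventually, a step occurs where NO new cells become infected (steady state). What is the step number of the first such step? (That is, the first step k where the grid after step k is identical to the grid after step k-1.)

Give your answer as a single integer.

Step 0 (initial): 1 infected
Step 1: +4 new -> 5 infected
Step 2: +5 new -> 10 infected
Step 3: +6 new -> 16 infected
Step 4: +6 new -> 22 infected
Step 5: +6 new -> 28 infected
Step 6: +4 new -> 32 infected
Step 7: +4 new -> 36 infected
Step 8: +1 new -> 37 infected
Step 9: +0 new -> 37 infected

Answer: 9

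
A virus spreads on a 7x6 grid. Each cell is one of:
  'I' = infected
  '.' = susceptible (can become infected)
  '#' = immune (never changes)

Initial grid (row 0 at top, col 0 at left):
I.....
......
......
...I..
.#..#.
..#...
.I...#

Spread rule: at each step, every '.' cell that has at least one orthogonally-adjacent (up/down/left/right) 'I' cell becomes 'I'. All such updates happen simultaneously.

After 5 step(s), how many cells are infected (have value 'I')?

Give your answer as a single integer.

Step 0 (initial): 3 infected
Step 1: +9 new -> 12 infected
Step 2: +12 new -> 24 infected
Step 3: +10 new -> 34 infected
Step 4: +3 new -> 37 infected
Step 5: +1 new -> 38 infected

Answer: 38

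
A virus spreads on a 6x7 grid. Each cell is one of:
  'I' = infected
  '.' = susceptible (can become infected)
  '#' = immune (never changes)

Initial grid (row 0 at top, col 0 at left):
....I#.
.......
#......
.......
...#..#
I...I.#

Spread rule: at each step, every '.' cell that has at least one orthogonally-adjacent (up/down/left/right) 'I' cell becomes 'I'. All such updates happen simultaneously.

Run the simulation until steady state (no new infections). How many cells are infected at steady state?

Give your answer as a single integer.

Step 0 (initial): 3 infected
Step 1: +7 new -> 10 infected
Step 2: +9 new -> 19 infected
Step 3: +9 new -> 28 infected
Step 4: +8 new -> 36 infected
Step 5: +1 new -> 37 infected
Step 6: +0 new -> 37 infected

Answer: 37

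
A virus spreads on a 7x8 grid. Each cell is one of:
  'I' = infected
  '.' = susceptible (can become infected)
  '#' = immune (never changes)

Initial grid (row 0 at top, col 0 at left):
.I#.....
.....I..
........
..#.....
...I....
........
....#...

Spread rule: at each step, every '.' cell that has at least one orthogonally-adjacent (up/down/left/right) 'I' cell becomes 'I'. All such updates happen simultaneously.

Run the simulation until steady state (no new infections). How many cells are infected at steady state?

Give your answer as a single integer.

Step 0 (initial): 3 infected
Step 1: +10 new -> 13 infected
Step 2: +17 new -> 30 infected
Step 3: +12 new -> 42 infected
Step 4: +7 new -> 49 infected
Step 5: +3 new -> 52 infected
Step 6: +1 new -> 53 infected
Step 7: +0 new -> 53 infected

Answer: 53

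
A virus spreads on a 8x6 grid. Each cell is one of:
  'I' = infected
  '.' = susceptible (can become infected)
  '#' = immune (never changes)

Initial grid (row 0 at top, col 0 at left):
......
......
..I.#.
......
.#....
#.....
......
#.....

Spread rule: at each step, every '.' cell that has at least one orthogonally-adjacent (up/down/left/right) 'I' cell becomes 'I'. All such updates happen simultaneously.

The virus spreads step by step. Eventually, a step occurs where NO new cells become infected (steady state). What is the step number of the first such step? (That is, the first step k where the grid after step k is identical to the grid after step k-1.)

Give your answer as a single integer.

Step 0 (initial): 1 infected
Step 1: +4 new -> 5 infected
Step 2: +7 new -> 12 infected
Step 3: +8 new -> 20 infected
Step 4: +9 new -> 29 infected
Step 5: +7 new -> 36 infected
Step 6: +5 new -> 41 infected
Step 7: +2 new -> 43 infected
Step 8: +1 new -> 44 infected
Step 9: +0 new -> 44 infected

Answer: 9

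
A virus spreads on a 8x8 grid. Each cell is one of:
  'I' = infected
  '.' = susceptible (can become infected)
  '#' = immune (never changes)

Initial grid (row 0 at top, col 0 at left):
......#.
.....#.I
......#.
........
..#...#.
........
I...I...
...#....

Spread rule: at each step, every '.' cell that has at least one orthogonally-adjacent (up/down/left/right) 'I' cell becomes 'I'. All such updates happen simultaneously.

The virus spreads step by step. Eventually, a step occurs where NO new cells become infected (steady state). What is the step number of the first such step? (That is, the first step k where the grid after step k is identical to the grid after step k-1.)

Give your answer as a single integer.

Step 0 (initial): 3 infected
Step 1: +10 new -> 13 infected
Step 2: +10 new -> 23 infected
Step 3: +12 new -> 35 infected
Step 4: +7 new -> 42 infected
Step 5: +6 new -> 48 infected
Step 6: +5 new -> 53 infected
Step 7: +4 new -> 57 infected
Step 8: +1 new -> 58 infected
Step 9: +0 new -> 58 infected

Answer: 9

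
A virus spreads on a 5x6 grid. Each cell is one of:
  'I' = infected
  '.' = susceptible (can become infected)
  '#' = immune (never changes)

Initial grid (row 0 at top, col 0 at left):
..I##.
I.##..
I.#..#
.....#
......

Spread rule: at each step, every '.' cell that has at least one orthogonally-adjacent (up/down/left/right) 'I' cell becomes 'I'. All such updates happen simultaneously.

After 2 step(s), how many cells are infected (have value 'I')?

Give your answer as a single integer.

Step 0 (initial): 3 infected
Step 1: +5 new -> 8 infected
Step 2: +2 new -> 10 infected

Answer: 10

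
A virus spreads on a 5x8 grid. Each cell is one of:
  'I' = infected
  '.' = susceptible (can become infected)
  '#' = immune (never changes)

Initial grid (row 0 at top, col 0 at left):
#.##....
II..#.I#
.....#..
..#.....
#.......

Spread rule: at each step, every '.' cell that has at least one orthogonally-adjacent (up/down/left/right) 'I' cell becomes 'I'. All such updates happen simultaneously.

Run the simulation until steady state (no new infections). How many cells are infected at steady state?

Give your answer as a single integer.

Answer: 32

Derivation:
Step 0 (initial): 3 infected
Step 1: +7 new -> 10 infected
Step 2: +8 new -> 18 infected
Step 3: +6 new -> 24 infected
Step 4: +6 new -> 30 infected
Step 5: +2 new -> 32 infected
Step 6: +0 new -> 32 infected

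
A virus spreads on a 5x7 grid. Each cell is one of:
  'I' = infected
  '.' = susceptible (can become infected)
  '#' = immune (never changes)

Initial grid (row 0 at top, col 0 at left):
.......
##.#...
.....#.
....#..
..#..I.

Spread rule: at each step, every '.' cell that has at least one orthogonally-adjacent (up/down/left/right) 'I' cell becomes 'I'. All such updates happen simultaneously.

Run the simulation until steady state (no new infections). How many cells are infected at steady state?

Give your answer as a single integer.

Step 0 (initial): 1 infected
Step 1: +3 new -> 4 infected
Step 2: +2 new -> 6 infected
Step 3: +2 new -> 8 infected
Step 4: +3 new -> 11 infected
Step 5: +5 new -> 16 infected
Step 6: +6 new -> 22 infected
Step 7: +4 new -> 26 infected
Step 8: +2 new -> 28 infected
Step 9: +1 new -> 29 infected
Step 10: +0 new -> 29 infected

Answer: 29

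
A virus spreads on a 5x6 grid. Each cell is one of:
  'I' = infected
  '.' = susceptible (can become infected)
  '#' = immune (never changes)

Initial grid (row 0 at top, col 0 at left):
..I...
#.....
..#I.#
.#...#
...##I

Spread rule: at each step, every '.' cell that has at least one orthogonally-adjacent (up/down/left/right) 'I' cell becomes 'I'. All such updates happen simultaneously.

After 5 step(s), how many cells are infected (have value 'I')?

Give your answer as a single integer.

Answer: 23

Derivation:
Step 0 (initial): 3 infected
Step 1: +6 new -> 9 infected
Step 2: +6 new -> 15 infected
Step 3: +4 new -> 19 infected
Step 4: +2 new -> 21 infected
Step 5: +2 new -> 23 infected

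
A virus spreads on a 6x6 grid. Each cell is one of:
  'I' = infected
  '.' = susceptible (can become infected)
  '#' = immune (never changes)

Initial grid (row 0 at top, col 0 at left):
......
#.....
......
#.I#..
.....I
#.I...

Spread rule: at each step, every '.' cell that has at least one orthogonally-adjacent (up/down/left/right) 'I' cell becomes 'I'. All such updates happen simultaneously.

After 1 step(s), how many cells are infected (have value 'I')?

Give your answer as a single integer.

Step 0 (initial): 3 infected
Step 1: +8 new -> 11 infected

Answer: 11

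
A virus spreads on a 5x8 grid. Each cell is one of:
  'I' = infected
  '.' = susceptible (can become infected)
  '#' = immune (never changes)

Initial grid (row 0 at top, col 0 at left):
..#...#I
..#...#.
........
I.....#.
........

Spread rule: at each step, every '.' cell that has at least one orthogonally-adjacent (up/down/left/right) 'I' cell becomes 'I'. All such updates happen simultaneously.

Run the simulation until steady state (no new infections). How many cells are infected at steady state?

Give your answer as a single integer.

Step 0 (initial): 2 infected
Step 1: +4 new -> 6 infected
Step 2: +5 new -> 11 infected
Step 3: +7 new -> 18 infected
Step 4: +6 new -> 24 infected
Step 5: +6 new -> 30 infected
Step 6: +4 new -> 34 infected
Step 7: +1 new -> 35 infected
Step 8: +0 new -> 35 infected

Answer: 35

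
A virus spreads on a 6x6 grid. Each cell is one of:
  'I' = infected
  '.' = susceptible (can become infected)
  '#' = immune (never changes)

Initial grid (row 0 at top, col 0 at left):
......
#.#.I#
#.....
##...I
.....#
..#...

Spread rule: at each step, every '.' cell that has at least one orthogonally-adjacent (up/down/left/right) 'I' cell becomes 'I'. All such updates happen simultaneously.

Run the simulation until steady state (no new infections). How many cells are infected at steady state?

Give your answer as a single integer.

Answer: 28

Derivation:
Step 0 (initial): 2 infected
Step 1: +5 new -> 7 infected
Step 2: +5 new -> 12 infected
Step 3: +5 new -> 17 infected
Step 4: +5 new -> 22 infected
Step 5: +3 new -> 25 infected
Step 6: +2 new -> 27 infected
Step 7: +1 new -> 28 infected
Step 8: +0 new -> 28 infected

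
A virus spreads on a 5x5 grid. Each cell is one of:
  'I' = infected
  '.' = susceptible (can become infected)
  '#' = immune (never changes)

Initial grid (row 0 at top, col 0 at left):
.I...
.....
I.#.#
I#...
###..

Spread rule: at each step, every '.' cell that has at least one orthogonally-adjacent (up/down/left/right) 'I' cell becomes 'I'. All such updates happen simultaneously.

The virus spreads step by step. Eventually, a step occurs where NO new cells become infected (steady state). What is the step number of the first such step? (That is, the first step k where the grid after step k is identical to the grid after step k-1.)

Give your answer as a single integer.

Answer: 8

Derivation:
Step 0 (initial): 3 infected
Step 1: +5 new -> 8 infected
Step 2: +2 new -> 10 infected
Step 3: +2 new -> 12 infected
Step 4: +2 new -> 14 infected
Step 5: +1 new -> 15 infected
Step 6: +3 new -> 18 infected
Step 7: +1 new -> 19 infected
Step 8: +0 new -> 19 infected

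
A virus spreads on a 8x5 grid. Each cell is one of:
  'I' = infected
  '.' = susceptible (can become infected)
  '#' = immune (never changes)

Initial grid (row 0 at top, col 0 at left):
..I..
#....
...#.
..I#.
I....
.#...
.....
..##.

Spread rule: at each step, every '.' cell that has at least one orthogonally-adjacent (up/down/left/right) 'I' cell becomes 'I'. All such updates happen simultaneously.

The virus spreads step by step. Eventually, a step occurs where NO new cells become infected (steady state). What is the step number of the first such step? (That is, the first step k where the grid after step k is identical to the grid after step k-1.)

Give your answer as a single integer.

Answer: 7

Derivation:
Step 0 (initial): 3 infected
Step 1: +9 new -> 12 infected
Step 2: +9 new -> 21 infected
Step 3: +6 new -> 27 infected
Step 4: +5 new -> 32 infected
Step 5: +1 new -> 33 infected
Step 6: +1 new -> 34 infected
Step 7: +0 new -> 34 infected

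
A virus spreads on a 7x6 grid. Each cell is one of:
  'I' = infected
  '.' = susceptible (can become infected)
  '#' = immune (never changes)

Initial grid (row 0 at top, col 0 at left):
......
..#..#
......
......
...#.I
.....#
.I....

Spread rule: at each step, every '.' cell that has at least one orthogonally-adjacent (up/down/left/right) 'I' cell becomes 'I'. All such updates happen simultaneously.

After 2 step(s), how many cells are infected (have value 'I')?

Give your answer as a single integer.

Answer: 14

Derivation:
Step 0 (initial): 2 infected
Step 1: +5 new -> 7 infected
Step 2: +7 new -> 14 infected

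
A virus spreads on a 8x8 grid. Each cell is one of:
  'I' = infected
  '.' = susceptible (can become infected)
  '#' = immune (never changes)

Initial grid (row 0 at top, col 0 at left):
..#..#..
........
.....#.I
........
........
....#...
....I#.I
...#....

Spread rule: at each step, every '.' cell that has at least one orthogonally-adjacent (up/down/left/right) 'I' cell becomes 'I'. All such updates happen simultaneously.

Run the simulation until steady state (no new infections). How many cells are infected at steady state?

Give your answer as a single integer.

Answer: 58

Derivation:
Step 0 (initial): 3 infected
Step 1: +8 new -> 11 infected
Step 2: +9 new -> 20 infected
Step 3: +9 new -> 29 infected
Step 4: +9 new -> 38 infected
Step 5: +8 new -> 46 infected
Step 6: +5 new -> 51 infected
Step 7: +3 new -> 54 infected
Step 8: +3 new -> 57 infected
Step 9: +1 new -> 58 infected
Step 10: +0 new -> 58 infected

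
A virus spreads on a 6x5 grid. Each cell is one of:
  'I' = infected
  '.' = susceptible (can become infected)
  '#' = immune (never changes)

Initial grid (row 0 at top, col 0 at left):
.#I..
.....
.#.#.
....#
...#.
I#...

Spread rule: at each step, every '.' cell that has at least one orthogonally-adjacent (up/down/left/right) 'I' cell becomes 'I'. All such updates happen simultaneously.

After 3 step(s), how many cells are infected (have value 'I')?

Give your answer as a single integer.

Step 0 (initial): 2 infected
Step 1: +3 new -> 5 infected
Step 2: +6 new -> 11 infected
Step 3: +6 new -> 17 infected

Answer: 17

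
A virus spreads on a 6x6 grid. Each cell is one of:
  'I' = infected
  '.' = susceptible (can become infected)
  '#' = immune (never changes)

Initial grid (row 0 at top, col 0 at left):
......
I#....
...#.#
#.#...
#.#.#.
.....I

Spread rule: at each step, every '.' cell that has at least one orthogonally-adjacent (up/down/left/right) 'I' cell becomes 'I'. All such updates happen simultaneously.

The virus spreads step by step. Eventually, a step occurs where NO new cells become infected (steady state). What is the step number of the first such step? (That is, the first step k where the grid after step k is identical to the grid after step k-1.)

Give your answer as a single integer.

Step 0 (initial): 2 infected
Step 1: +4 new -> 6 infected
Step 2: +4 new -> 10 infected
Step 3: +6 new -> 16 infected
Step 4: +6 new -> 22 infected
Step 5: +4 new -> 26 infected
Step 6: +2 new -> 28 infected
Step 7: +0 new -> 28 infected

Answer: 7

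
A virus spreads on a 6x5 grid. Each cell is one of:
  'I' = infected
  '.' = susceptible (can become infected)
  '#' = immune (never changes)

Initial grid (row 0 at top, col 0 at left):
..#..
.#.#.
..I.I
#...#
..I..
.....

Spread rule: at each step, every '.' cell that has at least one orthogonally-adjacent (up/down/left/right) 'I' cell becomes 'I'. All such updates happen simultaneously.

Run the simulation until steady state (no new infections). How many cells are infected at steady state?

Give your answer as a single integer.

Answer: 25

Derivation:
Step 0 (initial): 3 infected
Step 1: +8 new -> 11 infected
Step 2: +8 new -> 19 infected
Step 3: +4 new -> 23 infected
Step 4: +1 new -> 24 infected
Step 5: +1 new -> 25 infected
Step 6: +0 new -> 25 infected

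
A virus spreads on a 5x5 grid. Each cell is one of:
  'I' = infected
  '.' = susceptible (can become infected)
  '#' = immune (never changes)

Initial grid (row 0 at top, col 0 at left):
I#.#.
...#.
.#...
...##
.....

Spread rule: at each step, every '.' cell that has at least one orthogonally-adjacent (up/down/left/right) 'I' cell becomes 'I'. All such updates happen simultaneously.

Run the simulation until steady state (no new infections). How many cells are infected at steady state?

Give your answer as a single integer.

Step 0 (initial): 1 infected
Step 1: +1 new -> 2 infected
Step 2: +2 new -> 4 infected
Step 3: +2 new -> 6 infected
Step 4: +4 new -> 10 infected
Step 5: +3 new -> 13 infected
Step 6: +2 new -> 15 infected
Step 7: +2 new -> 17 infected
Step 8: +2 new -> 19 infected
Step 9: +0 new -> 19 infected

Answer: 19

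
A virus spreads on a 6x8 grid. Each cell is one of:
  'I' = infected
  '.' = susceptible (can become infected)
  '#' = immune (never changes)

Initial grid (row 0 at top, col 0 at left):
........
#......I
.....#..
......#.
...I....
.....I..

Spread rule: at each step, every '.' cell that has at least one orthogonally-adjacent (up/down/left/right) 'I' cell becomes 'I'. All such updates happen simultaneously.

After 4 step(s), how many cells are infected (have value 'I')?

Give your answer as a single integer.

Step 0 (initial): 3 infected
Step 1: +10 new -> 13 infected
Step 2: +12 new -> 25 infected
Step 3: +9 new -> 34 infected
Step 4: +6 new -> 40 infected

Answer: 40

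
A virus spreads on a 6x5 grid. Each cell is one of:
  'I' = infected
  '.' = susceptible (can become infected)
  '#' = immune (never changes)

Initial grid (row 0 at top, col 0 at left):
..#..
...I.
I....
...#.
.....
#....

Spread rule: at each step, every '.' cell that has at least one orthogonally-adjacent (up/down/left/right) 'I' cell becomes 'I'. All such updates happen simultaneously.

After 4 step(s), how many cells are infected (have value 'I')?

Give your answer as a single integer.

Answer: 23

Derivation:
Step 0 (initial): 2 infected
Step 1: +7 new -> 9 infected
Step 2: +7 new -> 16 infected
Step 3: +4 new -> 20 infected
Step 4: +3 new -> 23 infected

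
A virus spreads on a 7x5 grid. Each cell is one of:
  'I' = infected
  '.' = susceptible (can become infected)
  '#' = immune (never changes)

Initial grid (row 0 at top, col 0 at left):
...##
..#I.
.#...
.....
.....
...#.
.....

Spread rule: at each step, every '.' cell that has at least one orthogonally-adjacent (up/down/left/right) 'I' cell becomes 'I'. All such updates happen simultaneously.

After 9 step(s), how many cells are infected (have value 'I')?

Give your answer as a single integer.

Step 0 (initial): 1 infected
Step 1: +2 new -> 3 infected
Step 2: +3 new -> 6 infected
Step 3: +3 new -> 9 infected
Step 4: +3 new -> 12 infected
Step 5: +4 new -> 16 infected
Step 6: +5 new -> 21 infected
Step 7: +4 new -> 25 infected
Step 8: +3 new -> 28 infected
Step 9: +1 new -> 29 infected

Answer: 29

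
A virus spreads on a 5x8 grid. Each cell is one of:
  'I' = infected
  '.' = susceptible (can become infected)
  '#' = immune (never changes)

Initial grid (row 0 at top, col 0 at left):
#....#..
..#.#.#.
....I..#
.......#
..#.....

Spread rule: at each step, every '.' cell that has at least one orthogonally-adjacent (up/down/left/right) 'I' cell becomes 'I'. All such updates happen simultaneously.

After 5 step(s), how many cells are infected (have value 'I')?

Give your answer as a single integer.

Answer: 28

Derivation:
Step 0 (initial): 1 infected
Step 1: +3 new -> 4 infected
Step 2: +7 new -> 11 infected
Step 3: +6 new -> 17 infected
Step 4: +6 new -> 23 infected
Step 5: +5 new -> 28 infected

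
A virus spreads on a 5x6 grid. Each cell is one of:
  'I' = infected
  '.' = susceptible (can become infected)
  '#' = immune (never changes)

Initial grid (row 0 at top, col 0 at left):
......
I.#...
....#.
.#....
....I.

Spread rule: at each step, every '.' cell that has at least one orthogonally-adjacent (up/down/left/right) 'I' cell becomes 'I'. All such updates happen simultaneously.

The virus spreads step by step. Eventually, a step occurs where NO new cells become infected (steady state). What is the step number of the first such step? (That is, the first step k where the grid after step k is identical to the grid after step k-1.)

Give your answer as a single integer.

Answer: 6

Derivation:
Step 0 (initial): 2 infected
Step 1: +6 new -> 8 infected
Step 2: +6 new -> 14 infected
Step 3: +7 new -> 21 infected
Step 4: +3 new -> 24 infected
Step 5: +3 new -> 27 infected
Step 6: +0 new -> 27 infected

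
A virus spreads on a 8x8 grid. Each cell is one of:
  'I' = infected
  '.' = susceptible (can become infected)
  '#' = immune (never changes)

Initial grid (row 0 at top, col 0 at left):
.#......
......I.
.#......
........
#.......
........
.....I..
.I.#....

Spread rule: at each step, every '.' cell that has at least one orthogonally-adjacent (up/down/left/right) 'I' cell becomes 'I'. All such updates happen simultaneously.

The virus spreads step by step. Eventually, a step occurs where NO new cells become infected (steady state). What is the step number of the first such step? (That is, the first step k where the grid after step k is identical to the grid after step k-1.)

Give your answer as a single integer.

Answer: 8

Derivation:
Step 0 (initial): 3 infected
Step 1: +11 new -> 14 infected
Step 2: +16 new -> 30 infected
Step 3: +13 new -> 43 infected
Step 4: +8 new -> 51 infected
Step 5: +6 new -> 57 infected
Step 6: +2 new -> 59 infected
Step 7: +1 new -> 60 infected
Step 8: +0 new -> 60 infected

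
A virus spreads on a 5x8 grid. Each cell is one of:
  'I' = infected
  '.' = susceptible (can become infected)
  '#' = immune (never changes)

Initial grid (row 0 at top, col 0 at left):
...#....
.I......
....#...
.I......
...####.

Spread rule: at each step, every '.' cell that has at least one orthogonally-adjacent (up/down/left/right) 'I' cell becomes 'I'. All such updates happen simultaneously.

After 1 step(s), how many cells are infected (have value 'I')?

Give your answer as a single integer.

Step 0 (initial): 2 infected
Step 1: +7 new -> 9 infected

Answer: 9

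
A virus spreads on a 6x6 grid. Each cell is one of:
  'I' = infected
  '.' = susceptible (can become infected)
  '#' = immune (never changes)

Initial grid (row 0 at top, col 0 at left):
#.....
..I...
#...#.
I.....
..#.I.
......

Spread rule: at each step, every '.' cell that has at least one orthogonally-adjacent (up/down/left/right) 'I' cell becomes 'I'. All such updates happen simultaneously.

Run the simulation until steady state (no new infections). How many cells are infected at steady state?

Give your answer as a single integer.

Step 0 (initial): 3 infected
Step 1: +10 new -> 13 infected
Step 2: +13 new -> 26 infected
Step 3: +5 new -> 31 infected
Step 4: +1 new -> 32 infected
Step 5: +0 new -> 32 infected

Answer: 32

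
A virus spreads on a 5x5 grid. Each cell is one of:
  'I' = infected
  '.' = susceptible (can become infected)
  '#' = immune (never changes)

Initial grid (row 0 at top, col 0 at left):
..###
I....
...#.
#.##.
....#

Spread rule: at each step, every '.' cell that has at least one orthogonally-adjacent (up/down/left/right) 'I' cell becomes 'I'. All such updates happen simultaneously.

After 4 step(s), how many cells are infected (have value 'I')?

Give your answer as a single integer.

Step 0 (initial): 1 infected
Step 1: +3 new -> 4 infected
Step 2: +3 new -> 7 infected
Step 3: +3 new -> 10 infected
Step 4: +2 new -> 12 infected

Answer: 12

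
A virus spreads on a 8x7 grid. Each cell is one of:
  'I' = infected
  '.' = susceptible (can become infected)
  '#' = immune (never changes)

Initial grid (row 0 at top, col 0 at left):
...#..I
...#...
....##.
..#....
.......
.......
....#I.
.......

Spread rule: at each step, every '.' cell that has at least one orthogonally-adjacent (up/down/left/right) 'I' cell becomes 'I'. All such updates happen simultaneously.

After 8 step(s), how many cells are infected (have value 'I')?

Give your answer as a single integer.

Answer: 44

Derivation:
Step 0 (initial): 2 infected
Step 1: +5 new -> 7 infected
Step 2: +8 new -> 15 infected
Step 3: +7 new -> 22 infected
Step 4: +5 new -> 27 infected
Step 5: +5 new -> 32 infected
Step 6: +5 new -> 37 infected
Step 7: +4 new -> 41 infected
Step 8: +3 new -> 44 infected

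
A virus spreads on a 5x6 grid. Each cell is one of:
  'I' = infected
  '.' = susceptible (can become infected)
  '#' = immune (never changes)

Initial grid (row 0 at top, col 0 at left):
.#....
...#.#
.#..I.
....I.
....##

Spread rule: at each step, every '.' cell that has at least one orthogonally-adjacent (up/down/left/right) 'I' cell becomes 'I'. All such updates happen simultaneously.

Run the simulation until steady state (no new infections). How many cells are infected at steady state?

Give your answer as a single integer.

Step 0 (initial): 2 infected
Step 1: +5 new -> 7 infected
Step 2: +4 new -> 11 infected
Step 3: +5 new -> 16 infected
Step 4: +4 new -> 20 infected
Step 5: +3 new -> 23 infected
Step 6: +1 new -> 24 infected
Step 7: +0 new -> 24 infected

Answer: 24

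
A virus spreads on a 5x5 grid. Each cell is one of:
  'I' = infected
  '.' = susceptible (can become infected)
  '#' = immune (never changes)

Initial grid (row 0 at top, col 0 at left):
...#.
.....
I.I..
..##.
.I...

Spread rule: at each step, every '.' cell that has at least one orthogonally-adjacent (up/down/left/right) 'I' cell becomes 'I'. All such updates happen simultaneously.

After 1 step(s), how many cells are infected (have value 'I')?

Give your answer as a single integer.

Step 0 (initial): 3 infected
Step 1: +8 new -> 11 infected

Answer: 11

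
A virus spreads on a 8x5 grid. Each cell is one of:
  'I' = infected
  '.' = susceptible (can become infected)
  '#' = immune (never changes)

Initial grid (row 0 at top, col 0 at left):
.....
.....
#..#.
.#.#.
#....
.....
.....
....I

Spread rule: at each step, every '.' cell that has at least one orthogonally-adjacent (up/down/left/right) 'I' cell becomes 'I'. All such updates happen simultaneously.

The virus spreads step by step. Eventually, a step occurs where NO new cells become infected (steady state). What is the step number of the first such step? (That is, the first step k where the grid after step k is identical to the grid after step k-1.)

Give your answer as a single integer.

Step 0 (initial): 1 infected
Step 1: +2 new -> 3 infected
Step 2: +3 new -> 6 infected
Step 3: +4 new -> 10 infected
Step 4: +5 new -> 15 infected
Step 5: +4 new -> 19 infected
Step 6: +4 new -> 23 infected
Step 7: +3 new -> 26 infected
Step 8: +3 new -> 29 infected
Step 9: +2 new -> 31 infected
Step 10: +2 new -> 33 infected
Step 11: +1 new -> 34 infected
Step 12: +0 new -> 34 infected

Answer: 12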